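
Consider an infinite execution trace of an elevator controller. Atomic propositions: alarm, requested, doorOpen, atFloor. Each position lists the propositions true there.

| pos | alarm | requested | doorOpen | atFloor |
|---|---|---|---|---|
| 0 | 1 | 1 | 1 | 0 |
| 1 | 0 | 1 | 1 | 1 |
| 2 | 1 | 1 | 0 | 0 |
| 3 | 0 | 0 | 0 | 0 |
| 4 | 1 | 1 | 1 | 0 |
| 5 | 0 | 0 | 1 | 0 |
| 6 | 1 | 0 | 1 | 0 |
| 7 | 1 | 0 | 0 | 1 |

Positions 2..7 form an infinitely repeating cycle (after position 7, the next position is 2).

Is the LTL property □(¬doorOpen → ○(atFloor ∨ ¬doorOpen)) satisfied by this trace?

No

¬doorOpen → ○(atFloor ∨ ¬doorOpen) must hold at every position from 0 onward. It fails at position 3, so □(¬doorOpen → ○(atFloor ∨ ¬doorOpen)) is false.
Positions where ¬doorOpen holds: 2, 3, 7.
Check ○(atFloor ∨ ¬doorOpen) at each: 2→ok, 3→fails, 7→ok.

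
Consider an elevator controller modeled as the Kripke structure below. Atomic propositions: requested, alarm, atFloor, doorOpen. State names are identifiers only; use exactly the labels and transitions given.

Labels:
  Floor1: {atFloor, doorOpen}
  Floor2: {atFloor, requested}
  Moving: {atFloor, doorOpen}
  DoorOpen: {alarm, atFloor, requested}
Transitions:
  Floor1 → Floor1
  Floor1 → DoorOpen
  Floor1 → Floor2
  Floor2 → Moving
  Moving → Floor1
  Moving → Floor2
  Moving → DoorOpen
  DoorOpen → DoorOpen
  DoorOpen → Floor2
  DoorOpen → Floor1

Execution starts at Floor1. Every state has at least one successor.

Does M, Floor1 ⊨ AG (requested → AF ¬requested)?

States satisfying requested → AF ¬requested: {Floor1, Floor2, Moving}.
States satisfying AG (requested → AF ¬requested): ∅.
DoorOpen is reachable from Floor1 and violates requested → AF ¬requested, so AG fails at Floor1.
Floor1 ∉ Sat(AG (requested → AF ¬requested)).

Violated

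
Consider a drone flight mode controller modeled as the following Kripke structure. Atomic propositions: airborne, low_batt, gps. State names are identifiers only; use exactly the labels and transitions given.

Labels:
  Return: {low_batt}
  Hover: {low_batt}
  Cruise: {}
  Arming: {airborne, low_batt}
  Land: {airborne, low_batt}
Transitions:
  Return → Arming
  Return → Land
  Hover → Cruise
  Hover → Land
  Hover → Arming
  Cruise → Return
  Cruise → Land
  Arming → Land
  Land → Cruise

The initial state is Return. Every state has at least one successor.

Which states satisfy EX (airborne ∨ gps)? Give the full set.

States satisfying airborne ∨ gps: {Arming, Land}.
States satisfying EX (airborne ∨ gps): {Return, Hover, Cruise, Arming}.

{Return, Hover, Cruise, Arming}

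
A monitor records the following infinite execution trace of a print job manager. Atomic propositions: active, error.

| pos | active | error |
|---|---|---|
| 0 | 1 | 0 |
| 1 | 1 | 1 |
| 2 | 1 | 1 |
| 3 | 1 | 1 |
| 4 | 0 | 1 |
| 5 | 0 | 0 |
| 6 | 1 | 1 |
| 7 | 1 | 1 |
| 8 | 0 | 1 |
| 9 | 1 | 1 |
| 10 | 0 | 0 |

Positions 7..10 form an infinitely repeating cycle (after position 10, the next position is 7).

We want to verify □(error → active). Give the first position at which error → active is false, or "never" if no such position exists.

Check error → active at each position in order: 0 ✓, 1 ✓, 2 ✓, 3 ✓.
At position 4 the labels are {error}, so error → active is false there. This is the first violation.

4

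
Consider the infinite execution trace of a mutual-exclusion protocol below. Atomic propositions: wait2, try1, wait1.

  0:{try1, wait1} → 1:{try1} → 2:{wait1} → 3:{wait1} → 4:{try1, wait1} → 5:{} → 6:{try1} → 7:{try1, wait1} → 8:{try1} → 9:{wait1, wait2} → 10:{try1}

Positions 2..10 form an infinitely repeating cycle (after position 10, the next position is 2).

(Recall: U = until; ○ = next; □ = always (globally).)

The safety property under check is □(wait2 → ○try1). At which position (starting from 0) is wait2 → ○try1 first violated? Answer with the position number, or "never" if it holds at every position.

wait2 → ○try1 holds at every position 0..10, and those are all the positions the trace ever visits, so the invariant □(wait2 → ○try1) is never violated.

never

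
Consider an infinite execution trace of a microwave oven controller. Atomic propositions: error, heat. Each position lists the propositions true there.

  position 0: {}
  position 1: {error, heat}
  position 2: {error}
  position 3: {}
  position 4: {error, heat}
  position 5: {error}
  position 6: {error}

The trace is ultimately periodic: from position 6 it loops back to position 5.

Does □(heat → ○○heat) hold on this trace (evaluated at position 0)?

Violated

heat → ○○heat must hold at every position from 0 onward. It fails at position 1, so □(heat → ○○heat) is false.
Positions where heat holds: 1, 4.
Check ○○heat at each: 1→fails, 4→fails.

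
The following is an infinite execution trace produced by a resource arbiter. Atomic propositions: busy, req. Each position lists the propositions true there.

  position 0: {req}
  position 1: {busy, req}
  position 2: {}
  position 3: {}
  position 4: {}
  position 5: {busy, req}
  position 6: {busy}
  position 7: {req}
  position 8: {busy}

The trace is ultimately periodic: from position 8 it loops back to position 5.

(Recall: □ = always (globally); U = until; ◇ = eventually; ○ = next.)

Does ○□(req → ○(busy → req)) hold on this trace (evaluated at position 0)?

The position after 0 is 1; □(req → ○(busy → req)) is false there.

No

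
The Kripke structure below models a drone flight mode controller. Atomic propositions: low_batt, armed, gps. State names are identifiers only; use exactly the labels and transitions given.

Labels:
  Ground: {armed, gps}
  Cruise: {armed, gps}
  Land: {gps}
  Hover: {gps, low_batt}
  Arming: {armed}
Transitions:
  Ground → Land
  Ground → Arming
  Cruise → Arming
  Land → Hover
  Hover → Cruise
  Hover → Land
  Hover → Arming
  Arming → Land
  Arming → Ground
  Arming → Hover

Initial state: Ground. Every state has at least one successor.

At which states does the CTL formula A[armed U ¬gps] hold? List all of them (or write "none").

{Cruise, Arming}

States satisfying armed: {Ground, Cruise, Arming}.
States satisfying ¬gps: {Arming}.
States satisfying A[armed U ¬gps]: {Cruise, Arming}.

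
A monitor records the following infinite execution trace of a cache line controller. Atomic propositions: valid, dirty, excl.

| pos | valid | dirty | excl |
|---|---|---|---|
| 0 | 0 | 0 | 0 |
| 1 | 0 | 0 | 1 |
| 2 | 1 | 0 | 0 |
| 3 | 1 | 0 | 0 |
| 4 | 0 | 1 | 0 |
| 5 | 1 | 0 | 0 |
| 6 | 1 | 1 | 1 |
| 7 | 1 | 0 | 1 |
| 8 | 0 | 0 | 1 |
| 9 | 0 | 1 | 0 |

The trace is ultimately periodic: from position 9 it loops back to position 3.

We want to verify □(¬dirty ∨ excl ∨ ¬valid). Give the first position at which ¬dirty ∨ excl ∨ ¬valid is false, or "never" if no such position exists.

never

¬dirty ∨ excl ∨ ¬valid holds at every position 0..9, and those are all the positions the trace ever visits, so the invariant □(¬dirty ∨ excl ∨ ¬valid) is never violated.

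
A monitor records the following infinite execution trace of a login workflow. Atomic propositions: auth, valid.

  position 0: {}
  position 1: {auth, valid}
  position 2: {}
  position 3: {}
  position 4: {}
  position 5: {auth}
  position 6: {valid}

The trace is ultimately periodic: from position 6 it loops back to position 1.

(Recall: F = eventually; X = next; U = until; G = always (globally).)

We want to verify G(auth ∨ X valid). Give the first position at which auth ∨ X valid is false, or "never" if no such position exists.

2

Check auth ∨ X valid at each position in order: 0 ✓, 1 ✓.
At position 2 the labels are {} and the next position 3 has {}, so auth ∨ X valid is false there. This is the first violation.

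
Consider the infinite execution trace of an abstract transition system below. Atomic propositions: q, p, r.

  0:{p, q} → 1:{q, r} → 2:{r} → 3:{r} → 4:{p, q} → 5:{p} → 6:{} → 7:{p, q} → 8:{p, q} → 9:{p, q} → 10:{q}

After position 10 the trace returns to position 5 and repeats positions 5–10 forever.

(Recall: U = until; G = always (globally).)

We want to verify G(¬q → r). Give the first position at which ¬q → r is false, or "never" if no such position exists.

Check ¬q → r at each position in order: 0 ✓, 1 ✓, 2 ✓, 3 ✓, 4 ✓.
At position 5 the labels are {p}, so ¬q → r is false there. This is the first violation.

5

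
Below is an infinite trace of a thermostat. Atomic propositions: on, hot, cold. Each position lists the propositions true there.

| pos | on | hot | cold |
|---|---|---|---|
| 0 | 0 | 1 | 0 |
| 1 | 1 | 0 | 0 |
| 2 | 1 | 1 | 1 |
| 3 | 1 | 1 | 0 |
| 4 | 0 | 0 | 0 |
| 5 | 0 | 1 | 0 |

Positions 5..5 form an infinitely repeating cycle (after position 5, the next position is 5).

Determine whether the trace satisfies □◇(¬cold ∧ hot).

◇(¬cold ∧ hot) holds at every position 0..5, and those are all positions ever visited, so □◇(¬cold ∧ hot) holds.

Holds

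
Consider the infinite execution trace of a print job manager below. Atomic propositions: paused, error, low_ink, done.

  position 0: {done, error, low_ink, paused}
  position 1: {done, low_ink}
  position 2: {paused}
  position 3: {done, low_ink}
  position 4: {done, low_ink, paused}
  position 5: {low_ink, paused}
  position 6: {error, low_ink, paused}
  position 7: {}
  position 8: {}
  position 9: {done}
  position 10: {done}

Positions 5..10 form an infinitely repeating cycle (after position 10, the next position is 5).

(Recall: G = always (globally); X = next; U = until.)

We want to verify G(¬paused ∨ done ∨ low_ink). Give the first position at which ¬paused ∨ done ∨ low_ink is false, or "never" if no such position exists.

Check ¬paused ∨ done ∨ low_ink at each position in order: 0 ✓, 1 ✓.
At position 2 the labels are {paused}, so ¬paused ∨ done ∨ low_ink is false there. This is the first violation.

2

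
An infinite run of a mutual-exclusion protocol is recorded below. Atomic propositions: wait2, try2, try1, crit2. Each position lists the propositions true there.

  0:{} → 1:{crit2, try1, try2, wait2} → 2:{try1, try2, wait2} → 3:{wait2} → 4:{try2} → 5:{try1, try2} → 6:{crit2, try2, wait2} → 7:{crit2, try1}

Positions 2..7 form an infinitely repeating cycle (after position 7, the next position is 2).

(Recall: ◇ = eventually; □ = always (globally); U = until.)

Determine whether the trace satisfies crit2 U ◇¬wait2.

Satisfied

Walking from position 0: ◇¬wait2 first holds at position 0, and crit2 holds at every earlier position along the way, so crit2 U ◇¬wait2 holds.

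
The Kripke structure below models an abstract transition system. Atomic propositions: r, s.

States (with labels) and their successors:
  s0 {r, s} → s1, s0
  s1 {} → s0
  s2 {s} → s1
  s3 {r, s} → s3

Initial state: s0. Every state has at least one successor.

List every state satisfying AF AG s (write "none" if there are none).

States satisfying AG s: {s3}.
States satisfying AF AG s: {s3}.

{s3}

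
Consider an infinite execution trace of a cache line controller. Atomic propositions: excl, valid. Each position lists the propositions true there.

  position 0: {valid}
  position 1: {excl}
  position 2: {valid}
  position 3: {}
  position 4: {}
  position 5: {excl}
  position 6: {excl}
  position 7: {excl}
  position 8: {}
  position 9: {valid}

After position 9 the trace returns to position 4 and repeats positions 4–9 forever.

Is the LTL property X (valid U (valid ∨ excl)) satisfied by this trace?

Satisfied

The position after 0 is 1; valid U (valid ∨ excl) is true there.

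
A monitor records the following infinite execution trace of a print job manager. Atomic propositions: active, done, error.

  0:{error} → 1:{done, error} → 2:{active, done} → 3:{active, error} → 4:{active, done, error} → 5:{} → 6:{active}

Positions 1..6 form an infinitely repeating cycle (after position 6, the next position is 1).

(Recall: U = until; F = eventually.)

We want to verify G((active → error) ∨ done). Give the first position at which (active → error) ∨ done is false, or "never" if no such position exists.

Check (active → error) ∨ done at each position in order: 0 ✓, 1 ✓, 2 ✓, 3 ✓, 4 ✓, 5 ✓.
At position 6 the labels are {active}, so (active → error) ∨ done is false there. This is the first violation.

6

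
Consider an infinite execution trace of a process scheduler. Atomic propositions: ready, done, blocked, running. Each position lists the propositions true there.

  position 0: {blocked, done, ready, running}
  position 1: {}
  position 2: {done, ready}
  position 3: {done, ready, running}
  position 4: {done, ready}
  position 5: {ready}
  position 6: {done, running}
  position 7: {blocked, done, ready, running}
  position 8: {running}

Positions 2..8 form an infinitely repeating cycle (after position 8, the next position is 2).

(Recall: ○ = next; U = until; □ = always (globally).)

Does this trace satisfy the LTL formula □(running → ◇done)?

Holds

running → ◇done holds at every position 0..8, and those are all positions ever visited, so □(running → ◇done) holds.
Positions where running holds: 0, 3, 6, 7, 8.
Check ◇done at each: 0→ok, 3→ok, 6→ok, 7→ok, 8→ok.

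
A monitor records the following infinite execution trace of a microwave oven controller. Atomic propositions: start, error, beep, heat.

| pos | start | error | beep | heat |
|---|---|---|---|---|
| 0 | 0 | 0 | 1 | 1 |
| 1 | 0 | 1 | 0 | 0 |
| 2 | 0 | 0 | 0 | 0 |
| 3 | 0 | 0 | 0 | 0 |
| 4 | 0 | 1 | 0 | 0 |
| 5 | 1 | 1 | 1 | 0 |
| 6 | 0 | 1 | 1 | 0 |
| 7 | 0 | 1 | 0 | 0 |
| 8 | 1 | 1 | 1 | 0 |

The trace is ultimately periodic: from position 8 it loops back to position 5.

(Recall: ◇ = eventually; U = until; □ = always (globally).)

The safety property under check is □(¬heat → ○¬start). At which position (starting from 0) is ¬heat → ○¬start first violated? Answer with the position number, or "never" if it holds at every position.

Check ¬heat → ○¬start at each position in order: 0 ✓, 1 ✓, 2 ✓, 3 ✓.
At position 4 the labels are {error} and the next position 5 has {beep, error, start}, so ¬heat → ○¬start is false there. This is the first violation.

4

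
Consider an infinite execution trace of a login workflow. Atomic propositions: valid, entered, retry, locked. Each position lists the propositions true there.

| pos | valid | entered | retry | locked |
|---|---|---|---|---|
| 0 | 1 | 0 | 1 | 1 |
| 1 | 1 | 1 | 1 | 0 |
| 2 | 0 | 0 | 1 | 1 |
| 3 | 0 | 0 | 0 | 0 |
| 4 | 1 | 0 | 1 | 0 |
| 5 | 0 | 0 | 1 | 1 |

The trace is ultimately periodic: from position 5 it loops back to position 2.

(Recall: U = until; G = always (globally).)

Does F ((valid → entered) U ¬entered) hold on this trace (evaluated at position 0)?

(valid → entered) U ¬entered holds at position 0, which is reachable from 0, so F ((valid → entered) U ¬entered) holds.

Yes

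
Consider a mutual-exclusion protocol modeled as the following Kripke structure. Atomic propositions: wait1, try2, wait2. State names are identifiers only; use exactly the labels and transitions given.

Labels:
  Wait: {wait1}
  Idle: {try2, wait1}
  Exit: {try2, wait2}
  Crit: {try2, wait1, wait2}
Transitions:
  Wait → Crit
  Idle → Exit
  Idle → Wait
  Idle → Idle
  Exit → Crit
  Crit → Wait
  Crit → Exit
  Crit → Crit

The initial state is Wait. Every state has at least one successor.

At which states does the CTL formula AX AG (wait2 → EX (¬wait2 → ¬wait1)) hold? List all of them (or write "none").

States satisfying AG (wait2 → EX (¬wait2 → ¬wait1)): {Wait, Idle, Exit, Crit}.
States satisfying AX AG (wait2 → EX (¬wait2 → ¬wait1)): {Wait, Idle, Exit, Crit}.

{Wait, Idle, Exit, Crit}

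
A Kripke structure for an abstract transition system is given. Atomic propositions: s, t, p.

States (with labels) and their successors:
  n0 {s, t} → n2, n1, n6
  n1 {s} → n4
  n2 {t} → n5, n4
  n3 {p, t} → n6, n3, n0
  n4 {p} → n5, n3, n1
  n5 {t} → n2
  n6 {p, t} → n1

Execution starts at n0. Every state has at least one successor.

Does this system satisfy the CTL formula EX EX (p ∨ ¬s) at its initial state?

States satisfying EX (p ∨ ¬s): {n0, n1, n2, n3, n4, n5}.
States satisfying EX EX (p ∨ ¬s): {n0, n1, n2, n3, n4, n5, n6}.
n0 ∈ Sat(EX EX (p ∨ ¬s)).

Satisfied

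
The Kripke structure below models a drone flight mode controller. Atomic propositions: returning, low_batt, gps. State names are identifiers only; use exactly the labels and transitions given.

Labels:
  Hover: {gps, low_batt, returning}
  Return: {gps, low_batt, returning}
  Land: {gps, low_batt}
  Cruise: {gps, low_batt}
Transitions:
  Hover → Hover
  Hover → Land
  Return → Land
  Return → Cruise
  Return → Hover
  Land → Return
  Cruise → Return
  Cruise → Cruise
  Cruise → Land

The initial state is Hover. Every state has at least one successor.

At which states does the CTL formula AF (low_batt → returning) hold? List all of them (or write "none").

{Hover, Return, Land}

States satisfying low_batt → returning: {Hover, Return}.
States satisfying AF (low_batt → returning): {Hover, Return, Land}.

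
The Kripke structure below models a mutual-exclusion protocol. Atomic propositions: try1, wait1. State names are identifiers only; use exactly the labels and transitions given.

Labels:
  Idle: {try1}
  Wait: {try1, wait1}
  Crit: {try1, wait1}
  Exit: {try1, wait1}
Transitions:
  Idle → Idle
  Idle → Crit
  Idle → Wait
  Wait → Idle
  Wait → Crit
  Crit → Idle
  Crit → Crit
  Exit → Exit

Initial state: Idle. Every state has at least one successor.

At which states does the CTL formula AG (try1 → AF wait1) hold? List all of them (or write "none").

{Exit}

States satisfying try1 → AF wait1: {Wait, Crit, Exit}.
States satisfying AG (try1 → AF wait1): {Exit}.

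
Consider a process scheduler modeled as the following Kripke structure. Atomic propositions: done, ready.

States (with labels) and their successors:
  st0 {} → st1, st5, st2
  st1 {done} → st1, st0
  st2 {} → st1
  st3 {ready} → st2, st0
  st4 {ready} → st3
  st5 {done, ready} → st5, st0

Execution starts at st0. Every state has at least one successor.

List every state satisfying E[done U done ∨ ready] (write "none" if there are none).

States satisfying done: {st1, st5}.
States satisfying done ∨ ready: {st1, st3, st4, st5}.
States satisfying E[done U done ∨ ready]: {st1, st3, st4, st5}.

{st1, st3, st4, st5}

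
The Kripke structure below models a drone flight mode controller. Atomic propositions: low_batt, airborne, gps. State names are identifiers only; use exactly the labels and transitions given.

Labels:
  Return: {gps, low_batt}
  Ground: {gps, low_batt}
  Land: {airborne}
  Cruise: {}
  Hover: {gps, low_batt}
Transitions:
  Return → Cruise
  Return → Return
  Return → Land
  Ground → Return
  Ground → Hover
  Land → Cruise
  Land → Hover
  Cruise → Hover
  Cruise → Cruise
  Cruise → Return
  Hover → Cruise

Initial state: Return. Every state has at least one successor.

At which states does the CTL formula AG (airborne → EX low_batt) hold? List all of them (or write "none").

States satisfying airborne → EX low_batt: {Return, Ground, Land, Cruise, Hover}.
States satisfying AG (airborne → EX low_batt): {Return, Ground, Land, Cruise, Hover}.

{Return, Ground, Land, Cruise, Hover}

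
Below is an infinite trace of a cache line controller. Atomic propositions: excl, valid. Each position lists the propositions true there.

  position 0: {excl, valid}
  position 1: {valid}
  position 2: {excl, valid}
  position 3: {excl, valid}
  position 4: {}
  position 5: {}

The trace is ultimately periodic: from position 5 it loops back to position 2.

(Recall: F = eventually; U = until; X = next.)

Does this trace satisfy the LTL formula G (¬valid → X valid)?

Violated

¬valid → X valid must hold at every position from 0 onward. It fails at position 4, so G (¬valid → X valid) is false.
Positions where ¬valid holds: 4, 5.
Check X valid at each: 4→fails, 5→ok.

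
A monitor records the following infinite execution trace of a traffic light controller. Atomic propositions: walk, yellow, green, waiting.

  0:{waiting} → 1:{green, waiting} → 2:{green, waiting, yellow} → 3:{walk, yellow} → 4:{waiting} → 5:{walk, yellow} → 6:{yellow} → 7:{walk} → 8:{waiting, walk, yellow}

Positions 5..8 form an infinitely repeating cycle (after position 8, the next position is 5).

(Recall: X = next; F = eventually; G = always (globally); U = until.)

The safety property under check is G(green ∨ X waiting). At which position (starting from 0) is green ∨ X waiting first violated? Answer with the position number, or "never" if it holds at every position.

Check green ∨ X waiting at each position in order: 0 ✓, 1 ✓, 2 ✓, 3 ✓.
At position 4 the labels are {waiting} and the next position 5 has {walk, yellow}, so green ∨ X waiting is false there. This is the first violation.

4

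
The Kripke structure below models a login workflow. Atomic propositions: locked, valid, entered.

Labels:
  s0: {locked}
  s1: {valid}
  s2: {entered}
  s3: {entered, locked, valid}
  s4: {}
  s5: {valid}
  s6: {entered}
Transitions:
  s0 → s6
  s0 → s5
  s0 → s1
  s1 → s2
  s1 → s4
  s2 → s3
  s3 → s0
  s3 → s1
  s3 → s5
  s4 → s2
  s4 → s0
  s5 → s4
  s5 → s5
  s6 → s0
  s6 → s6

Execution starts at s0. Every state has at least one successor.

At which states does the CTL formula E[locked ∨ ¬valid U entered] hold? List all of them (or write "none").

{s0, s2, s3, s4, s6}

States satisfying locked ∨ ¬valid: {s0, s2, s3, s4, s6}.
States satisfying entered: {s2, s3, s6}.
States satisfying E[locked ∨ ¬valid U entered]: {s0, s2, s3, s4, s6}.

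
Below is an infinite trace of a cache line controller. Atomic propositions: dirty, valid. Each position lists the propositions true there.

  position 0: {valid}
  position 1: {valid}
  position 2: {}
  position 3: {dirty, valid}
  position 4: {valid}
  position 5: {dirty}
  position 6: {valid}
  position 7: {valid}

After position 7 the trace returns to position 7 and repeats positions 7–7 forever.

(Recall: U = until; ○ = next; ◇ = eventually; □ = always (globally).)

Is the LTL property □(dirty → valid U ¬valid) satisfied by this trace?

dirty → valid U ¬valid holds at every position 0..7, and those are all positions ever visited, so □(dirty → valid U ¬valid) holds.
Positions where dirty holds: 3, 5.
Check valid U ¬valid at each: 3→ok, 5→ok.

Yes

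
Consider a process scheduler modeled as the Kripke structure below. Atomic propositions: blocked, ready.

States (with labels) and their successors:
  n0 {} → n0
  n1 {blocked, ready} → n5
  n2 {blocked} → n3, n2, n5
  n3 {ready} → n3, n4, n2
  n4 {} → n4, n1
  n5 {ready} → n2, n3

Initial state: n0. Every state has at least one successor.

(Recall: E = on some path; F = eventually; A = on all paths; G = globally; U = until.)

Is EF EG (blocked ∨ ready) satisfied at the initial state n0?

States satisfying EG (blocked ∨ ready): {n1, n2, n3, n5}.
States satisfying EF EG (blocked ∨ ready): {n1, n2, n3, n4, n5}.
No suitable path/successor from n0 witnesses the formula.
n0 ∉ Sat(EF EG (blocked ∨ ready)).

Does not hold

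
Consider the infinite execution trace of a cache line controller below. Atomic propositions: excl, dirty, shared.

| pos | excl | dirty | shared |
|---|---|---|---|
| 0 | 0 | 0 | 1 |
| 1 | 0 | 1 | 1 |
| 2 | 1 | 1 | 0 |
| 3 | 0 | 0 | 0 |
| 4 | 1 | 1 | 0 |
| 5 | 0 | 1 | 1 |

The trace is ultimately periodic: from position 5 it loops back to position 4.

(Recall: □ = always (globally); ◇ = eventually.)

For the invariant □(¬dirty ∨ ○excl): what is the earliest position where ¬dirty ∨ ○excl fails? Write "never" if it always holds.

Check ¬dirty ∨ ○excl at each position in order: 0 ✓, 1 ✓.
At position 2 the labels are {dirty, excl} and the next position 3 has {}, so ¬dirty ∨ ○excl is false there. This is the first violation.

2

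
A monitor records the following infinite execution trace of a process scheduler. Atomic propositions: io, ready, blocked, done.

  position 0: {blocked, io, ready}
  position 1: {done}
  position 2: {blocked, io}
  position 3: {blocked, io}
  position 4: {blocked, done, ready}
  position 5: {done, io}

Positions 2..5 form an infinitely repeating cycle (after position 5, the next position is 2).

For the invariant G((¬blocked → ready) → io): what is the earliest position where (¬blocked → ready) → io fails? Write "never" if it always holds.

4

Check (¬blocked → ready) → io at each position in order: 0 ✓, 1 ✓, 2 ✓, 3 ✓.
At position 4 the labels are {blocked, done, ready}, so (¬blocked → ready) → io is false there. This is the first violation.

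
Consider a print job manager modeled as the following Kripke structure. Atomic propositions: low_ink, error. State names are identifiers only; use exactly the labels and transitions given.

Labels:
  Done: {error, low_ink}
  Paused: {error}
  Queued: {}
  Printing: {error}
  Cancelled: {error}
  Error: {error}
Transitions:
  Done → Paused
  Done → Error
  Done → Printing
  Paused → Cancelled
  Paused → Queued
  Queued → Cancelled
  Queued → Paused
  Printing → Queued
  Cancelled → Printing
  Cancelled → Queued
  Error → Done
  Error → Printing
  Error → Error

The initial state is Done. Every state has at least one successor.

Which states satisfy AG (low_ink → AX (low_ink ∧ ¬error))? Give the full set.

States satisfying low_ink → AX (low_ink ∧ ¬error): {Paused, Queued, Printing, Cancelled, Error}.
States satisfying AG (low_ink → AX (low_ink ∧ ¬error)): {Paused, Queued, Printing, Cancelled}.

{Paused, Queued, Printing, Cancelled}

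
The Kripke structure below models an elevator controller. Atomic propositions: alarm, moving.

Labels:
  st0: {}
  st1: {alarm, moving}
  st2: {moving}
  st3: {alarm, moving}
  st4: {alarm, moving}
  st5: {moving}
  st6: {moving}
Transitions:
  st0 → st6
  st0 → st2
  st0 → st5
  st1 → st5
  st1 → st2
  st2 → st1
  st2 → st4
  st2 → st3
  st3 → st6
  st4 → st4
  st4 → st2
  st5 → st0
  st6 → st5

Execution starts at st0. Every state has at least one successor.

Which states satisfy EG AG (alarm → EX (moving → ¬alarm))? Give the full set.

{st0, st1, st2, st3, st4, st5, st6}

States satisfying AG (alarm → EX (moving → ¬alarm)): {st0, st1, st2, st3, st4, st5, st6}.
States satisfying EG AG (alarm → EX (moving → ¬alarm)): {st0, st1, st2, st3, st4, st5, st6}.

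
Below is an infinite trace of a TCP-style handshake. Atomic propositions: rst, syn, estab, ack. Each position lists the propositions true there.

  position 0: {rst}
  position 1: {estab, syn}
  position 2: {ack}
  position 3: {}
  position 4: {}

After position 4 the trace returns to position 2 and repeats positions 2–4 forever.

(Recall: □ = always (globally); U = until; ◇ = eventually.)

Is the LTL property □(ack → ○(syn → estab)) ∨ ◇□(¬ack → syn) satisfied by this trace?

ack → ○(syn → estab) holds at every position 0..4, and those are all positions ever visited, so □(ack → ○(syn → estab)) holds.
Positions where ack holds: 2.
Check ○(syn → estab) at each: 2→ok.
□(¬ack → syn) is false at every position 0..4, so it never becomes true and ◇□(¬ack → syn) fails.
At position 0: □(ack → ○(syn → estab)) is true; ◇□(¬ack → syn) is false; so □(ack → ○(syn → estab)) ∨ ◇□(¬ack → syn) is true.

Satisfied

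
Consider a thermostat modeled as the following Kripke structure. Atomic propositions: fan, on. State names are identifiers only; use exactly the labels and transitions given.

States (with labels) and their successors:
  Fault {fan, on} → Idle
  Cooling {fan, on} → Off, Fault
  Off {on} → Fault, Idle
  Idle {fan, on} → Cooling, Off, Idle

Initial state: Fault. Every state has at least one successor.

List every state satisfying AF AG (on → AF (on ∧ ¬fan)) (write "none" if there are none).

States satisfying AG (on → AF (on ∧ ¬fan)): ∅.
States satisfying AF AG (on → AF (on ∧ ¬fan)): ∅.

none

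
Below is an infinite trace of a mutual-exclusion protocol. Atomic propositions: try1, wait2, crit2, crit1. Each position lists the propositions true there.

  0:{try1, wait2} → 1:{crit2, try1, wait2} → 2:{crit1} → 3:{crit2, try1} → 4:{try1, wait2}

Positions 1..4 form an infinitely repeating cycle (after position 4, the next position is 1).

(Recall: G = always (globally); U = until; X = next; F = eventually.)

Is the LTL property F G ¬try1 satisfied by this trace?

G ¬try1 is false at every position 0..4, so it never becomes true and F G ¬try1 fails.

Violated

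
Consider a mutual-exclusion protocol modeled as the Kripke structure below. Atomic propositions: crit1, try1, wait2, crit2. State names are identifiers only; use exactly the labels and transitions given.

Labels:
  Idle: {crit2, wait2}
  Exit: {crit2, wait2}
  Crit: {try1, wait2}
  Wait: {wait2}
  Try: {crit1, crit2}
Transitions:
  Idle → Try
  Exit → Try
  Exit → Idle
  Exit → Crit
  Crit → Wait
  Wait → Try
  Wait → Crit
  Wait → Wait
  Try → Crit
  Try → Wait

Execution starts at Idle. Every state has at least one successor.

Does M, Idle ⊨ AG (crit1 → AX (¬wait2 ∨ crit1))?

States satisfying crit1 → AX (¬wait2 ∨ crit1): {Idle, Exit, Crit, Wait}.
States satisfying AG (crit1 → AX (¬wait2 ∨ crit1)): ∅.
Try is reachable from Idle and violates crit1 → AX (¬wait2 ∨ crit1), so AG fails at Idle.
Idle ∉ Sat(AG (crit1 → AX (¬wait2 ∨ crit1))).

Violated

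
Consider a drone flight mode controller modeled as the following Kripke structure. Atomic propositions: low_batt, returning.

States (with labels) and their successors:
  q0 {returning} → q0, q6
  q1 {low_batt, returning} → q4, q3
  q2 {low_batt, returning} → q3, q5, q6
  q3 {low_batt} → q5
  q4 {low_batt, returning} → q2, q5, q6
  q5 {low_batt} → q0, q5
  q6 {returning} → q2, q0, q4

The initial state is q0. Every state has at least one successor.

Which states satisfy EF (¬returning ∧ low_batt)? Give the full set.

States satisfying ¬returning ∧ low_batt: {q3, q5}.
States satisfying EF (¬returning ∧ low_batt): {q0, q1, q2, q3, q4, q5, q6}.

{q0, q1, q2, q3, q4, q5, q6}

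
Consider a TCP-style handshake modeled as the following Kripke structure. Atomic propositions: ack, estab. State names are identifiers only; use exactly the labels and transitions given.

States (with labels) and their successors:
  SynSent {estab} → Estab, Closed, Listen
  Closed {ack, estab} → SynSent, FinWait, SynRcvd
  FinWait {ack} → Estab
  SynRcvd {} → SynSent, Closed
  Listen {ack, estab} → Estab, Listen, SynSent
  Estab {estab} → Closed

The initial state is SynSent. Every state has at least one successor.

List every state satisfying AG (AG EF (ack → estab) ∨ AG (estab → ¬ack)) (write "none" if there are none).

States satisfying AG EF (ack → estab) ∨ AG (estab → ¬ack): {SynSent, Closed, FinWait, SynRcvd, Listen, Estab}.
States satisfying AG (AG EF (ack → estab) ∨ AG (estab → ¬ack)): {SynSent, Closed, FinWait, SynRcvd, Listen, Estab}.

{SynSent, Closed, FinWait, SynRcvd, Listen, Estab}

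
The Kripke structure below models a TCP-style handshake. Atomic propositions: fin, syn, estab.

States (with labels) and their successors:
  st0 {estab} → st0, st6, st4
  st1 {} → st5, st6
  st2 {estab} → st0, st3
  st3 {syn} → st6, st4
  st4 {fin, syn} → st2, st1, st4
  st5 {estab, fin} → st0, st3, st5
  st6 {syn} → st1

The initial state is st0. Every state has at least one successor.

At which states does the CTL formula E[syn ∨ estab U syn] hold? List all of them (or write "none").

States satisfying syn ∨ estab: {st0, st2, st3, st4, st5, st6}.
States satisfying syn: {st3, st4, st6}.
States satisfying E[syn ∨ estab U syn]: {st0, st2, st3, st4, st5, st6}.

{st0, st2, st3, st4, st5, st6}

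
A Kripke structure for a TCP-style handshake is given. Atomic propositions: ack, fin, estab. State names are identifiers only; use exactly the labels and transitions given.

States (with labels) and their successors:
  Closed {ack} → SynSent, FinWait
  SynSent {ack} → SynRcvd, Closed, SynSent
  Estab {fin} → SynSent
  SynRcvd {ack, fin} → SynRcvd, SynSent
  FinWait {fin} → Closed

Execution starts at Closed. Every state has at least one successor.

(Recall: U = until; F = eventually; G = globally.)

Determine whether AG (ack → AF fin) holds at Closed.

States satisfying ack → AF fin: {Estab, SynRcvd, FinWait}.
States satisfying AG (ack → AF fin): ∅.
Closed is reachable from Closed and violates ack → AF fin, so AG fails at Closed.
Closed ∉ Sat(AG (ack → AF fin)).

Does not hold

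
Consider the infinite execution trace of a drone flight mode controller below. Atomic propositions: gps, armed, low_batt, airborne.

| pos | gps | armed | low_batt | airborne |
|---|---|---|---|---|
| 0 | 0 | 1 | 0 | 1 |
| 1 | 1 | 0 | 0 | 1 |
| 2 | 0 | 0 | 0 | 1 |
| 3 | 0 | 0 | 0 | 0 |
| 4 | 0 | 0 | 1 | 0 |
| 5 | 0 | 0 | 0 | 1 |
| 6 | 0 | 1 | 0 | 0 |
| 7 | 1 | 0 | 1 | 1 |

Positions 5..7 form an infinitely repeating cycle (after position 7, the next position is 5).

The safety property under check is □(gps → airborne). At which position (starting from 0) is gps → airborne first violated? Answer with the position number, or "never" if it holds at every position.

gps → airborne holds at every position 0..7, and those are all the positions the trace ever visits, so the invariant □(gps → airborne) is never violated.

never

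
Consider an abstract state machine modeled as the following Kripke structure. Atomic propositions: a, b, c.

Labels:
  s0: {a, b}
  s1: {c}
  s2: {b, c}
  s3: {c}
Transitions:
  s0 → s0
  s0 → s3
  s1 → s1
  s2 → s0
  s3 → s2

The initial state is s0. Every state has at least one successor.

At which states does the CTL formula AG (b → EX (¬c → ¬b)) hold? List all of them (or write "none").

{s1}

States satisfying b → EX (¬c → ¬b): {s0, s1, s3}.
States satisfying AG (b → EX (¬c → ¬b)): {s1}.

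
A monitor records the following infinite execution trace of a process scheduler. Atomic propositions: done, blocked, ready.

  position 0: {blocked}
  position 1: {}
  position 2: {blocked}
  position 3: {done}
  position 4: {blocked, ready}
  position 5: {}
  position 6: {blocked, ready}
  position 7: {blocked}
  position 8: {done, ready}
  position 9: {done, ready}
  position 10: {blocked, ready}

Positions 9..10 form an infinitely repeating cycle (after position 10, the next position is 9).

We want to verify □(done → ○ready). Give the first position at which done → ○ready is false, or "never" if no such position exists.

done → ○ready holds at every position 0..10, and those are all the positions the trace ever visits, so the invariant □(done → ○ready) is never violated.

never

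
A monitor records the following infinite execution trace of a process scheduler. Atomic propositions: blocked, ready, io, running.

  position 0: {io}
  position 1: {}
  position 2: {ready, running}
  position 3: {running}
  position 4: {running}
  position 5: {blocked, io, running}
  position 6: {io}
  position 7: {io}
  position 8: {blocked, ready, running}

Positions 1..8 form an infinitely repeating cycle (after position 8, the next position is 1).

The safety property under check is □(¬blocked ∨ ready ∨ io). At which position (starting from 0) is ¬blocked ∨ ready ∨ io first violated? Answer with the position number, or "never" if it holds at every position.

¬blocked ∨ ready ∨ io holds at every position 0..8, and those are all the positions the trace ever visits, so the invariant □(¬blocked ∨ ready ∨ io) is never violated.

never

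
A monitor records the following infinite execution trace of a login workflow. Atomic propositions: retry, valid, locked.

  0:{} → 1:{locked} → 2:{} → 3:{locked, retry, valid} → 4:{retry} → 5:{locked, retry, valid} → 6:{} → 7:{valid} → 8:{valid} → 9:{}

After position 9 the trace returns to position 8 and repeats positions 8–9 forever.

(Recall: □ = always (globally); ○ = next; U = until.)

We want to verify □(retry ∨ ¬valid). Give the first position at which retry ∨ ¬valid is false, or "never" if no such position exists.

7

Check retry ∨ ¬valid at each position in order: 0 ✓, 1 ✓, 2 ✓, 3 ✓, 4 ✓, 5 ✓, 6 ✓.
At position 7 the labels are {valid}, so retry ∨ ¬valid is false there. This is the first violation.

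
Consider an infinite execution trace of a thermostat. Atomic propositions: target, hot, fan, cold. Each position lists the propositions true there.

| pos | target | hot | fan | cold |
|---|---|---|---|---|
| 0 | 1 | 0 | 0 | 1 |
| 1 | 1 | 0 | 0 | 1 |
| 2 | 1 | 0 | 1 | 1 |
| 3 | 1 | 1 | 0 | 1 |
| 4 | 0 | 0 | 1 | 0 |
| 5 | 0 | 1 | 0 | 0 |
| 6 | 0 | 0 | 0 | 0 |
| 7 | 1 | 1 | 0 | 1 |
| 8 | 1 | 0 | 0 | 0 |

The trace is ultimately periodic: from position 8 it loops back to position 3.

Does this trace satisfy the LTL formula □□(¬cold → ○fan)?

Violated

□(¬cold → ○fan) must hold at every position from 0 onward. It fails at position 0, so □□(¬cold → ○fan) is false.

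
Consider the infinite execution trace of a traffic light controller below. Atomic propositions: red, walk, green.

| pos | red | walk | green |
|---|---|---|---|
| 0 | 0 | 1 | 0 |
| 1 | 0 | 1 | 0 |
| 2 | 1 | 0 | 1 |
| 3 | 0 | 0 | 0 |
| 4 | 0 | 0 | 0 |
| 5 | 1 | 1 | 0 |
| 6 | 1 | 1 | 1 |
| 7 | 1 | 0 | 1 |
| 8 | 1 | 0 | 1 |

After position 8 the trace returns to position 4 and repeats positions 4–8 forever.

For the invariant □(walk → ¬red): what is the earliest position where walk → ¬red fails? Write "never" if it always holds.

Check walk → ¬red at each position in order: 0 ✓, 1 ✓, 2 ✓, 3 ✓, 4 ✓.
At position 5 the labels are {red, walk}, so walk → ¬red is false there. This is the first violation.

5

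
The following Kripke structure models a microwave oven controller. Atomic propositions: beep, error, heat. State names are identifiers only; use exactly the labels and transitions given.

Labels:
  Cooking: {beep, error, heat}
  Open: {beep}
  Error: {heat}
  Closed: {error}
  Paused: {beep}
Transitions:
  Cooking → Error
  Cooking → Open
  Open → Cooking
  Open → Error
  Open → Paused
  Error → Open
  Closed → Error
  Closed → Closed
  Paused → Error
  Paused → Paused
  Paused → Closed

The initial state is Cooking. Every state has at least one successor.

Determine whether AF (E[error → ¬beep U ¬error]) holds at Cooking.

States satisfying E[error → ¬beep U ¬error]: {Open, Error, Closed, Paused}.
States satisfying AF (E[error → ¬beep U ¬error]): {Cooking, Open, Error, Closed, Paused}.
Cooking ∈ Sat(AF (E[error → ¬beep U ¬error])).

Satisfied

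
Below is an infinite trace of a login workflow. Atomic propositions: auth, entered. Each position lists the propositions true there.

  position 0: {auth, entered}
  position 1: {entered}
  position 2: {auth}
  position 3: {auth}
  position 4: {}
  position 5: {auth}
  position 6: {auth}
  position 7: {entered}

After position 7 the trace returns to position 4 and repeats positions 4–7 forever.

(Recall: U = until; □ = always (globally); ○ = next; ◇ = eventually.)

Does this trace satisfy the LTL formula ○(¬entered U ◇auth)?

Yes

The position after 0 is 1; ¬entered U ◇auth is true there.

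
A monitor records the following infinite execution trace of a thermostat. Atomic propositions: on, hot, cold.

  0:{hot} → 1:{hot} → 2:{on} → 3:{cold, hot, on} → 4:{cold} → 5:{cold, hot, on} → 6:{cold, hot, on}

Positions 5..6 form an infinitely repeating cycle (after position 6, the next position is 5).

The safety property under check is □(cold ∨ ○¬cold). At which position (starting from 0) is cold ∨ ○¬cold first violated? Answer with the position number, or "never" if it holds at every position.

Check cold ∨ ○¬cold at each position in order: 0 ✓, 1 ✓.
At position 2 the labels are {on} and the next position 3 has {cold, hot, on}, so cold ∨ ○¬cold is false there. This is the first violation.

2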